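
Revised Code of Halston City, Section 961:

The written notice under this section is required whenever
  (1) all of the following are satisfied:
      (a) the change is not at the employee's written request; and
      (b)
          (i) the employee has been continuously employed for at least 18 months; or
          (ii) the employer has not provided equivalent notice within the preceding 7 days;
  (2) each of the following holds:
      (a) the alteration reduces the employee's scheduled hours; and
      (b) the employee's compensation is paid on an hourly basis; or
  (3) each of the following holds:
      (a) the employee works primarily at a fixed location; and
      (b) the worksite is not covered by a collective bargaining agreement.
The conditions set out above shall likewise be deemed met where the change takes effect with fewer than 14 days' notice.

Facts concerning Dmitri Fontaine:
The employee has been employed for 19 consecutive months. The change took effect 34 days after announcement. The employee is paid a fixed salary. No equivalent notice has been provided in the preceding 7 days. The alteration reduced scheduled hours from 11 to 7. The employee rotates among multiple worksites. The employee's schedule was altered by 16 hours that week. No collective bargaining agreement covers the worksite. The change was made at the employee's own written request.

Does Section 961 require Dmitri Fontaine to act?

(a) not employee-requested — not satisfied.
(i) tenure ≥ 18 mo. — satisfied.
(ii) no recent notice — met.
(b) = T OR T = true.
So (1) is not satisfied (F AND T).
(a) hours reduced — met.
(b) hourly-paid — fails.
(2) = T AND F = false.
(a) fixed location — fails.
(b) no CBA — met.
So (3) is not satisfied (F AND T).
So Overall is not satisfied (F OR F OR F).
Exception (< 14 days' notice) — not satisfied.
Result: main false OR exception false → false.

No — not required.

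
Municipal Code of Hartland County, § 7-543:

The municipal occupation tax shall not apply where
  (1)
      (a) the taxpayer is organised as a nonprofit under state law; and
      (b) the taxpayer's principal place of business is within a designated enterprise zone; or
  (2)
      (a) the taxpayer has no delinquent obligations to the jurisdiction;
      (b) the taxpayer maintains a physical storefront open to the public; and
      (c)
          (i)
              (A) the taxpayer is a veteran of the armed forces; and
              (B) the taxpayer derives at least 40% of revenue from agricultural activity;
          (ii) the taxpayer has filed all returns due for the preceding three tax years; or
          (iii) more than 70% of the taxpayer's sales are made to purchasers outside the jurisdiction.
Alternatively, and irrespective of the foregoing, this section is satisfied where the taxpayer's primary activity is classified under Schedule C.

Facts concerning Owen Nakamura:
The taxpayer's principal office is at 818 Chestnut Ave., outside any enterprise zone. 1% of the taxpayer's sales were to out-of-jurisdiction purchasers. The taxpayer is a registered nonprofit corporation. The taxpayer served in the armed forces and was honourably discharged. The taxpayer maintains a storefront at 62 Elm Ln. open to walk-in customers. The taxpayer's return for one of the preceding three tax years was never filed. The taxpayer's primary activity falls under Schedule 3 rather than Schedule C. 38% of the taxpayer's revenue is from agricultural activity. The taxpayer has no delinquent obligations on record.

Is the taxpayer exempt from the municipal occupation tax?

No — not exempt.

(a) nonprofit — met.
(b) in enterprise zone — fails.
(1): T AND F → false.
(a) no delinquency — satisfied.
(b) has storefront — holds.
(A) veteran — met.
(B) ≥40% agricultural — fails.
(i): T AND F → false.
(ii) returns current — not satisfied.
(iii) >70% out-of-jur. sales — fails.
So (c) is not satisfied (F OR F OR F).
(2) = T AND T AND F = false.
Overall: F OR F → false.
Exception (Schedule C activity) — not satisfied.
Result: main false OR exception false → false.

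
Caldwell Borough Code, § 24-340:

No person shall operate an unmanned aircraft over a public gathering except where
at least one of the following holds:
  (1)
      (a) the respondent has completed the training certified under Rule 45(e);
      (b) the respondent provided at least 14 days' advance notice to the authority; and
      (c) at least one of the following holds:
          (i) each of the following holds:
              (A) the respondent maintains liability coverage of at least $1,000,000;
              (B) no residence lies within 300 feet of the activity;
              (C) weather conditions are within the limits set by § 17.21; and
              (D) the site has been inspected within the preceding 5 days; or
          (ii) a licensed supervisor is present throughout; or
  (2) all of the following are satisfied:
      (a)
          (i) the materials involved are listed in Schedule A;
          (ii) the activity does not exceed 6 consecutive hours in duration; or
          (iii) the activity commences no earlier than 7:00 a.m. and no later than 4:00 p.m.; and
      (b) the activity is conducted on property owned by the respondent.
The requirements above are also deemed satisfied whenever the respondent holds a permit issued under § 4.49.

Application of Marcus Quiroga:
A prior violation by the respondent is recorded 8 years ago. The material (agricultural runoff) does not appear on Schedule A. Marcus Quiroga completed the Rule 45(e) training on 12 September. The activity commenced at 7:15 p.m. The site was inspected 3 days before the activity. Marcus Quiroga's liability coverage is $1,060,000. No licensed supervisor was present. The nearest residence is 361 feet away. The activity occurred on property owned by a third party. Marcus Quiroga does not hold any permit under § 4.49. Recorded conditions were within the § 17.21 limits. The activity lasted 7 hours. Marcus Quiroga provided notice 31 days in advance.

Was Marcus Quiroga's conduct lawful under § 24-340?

Yes — lawful.

(a) training certified — satisfied.
(b) ≥14 days' notice — met.
(A) coverage ≥ $1,000,000 — holds.
(B) no residence in 300 ft — met.
(C) weather ok — satisfied.
(D) site inspected — holds.
(i): T AND T AND T AND T → true.
(ii) supervisor present — fails.
So (c) is satisfied (T OR F).
So (1) is satisfied (T AND T AND T).
(i) Schedule A material — not met.
(ii) ≤ 6 hrs duration — not met.
(iii) start within hours — not met.
(a): F OR F OR F → false.
(b) own property — not met.
So (2) is not satisfied (F AND F).
Overall: T OR F → true.
Exception (holds permit) — not satisfied.
Result: main true OR exception false → true.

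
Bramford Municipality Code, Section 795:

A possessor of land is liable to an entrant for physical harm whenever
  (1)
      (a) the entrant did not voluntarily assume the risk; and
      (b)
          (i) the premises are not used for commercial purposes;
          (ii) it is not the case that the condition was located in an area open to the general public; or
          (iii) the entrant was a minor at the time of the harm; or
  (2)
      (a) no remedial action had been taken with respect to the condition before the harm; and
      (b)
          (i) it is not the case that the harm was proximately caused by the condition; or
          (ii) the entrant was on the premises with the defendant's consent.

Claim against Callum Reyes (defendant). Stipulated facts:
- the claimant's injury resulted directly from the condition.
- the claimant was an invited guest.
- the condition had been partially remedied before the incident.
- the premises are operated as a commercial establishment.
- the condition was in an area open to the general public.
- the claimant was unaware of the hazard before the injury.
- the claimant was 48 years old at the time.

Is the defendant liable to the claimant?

No — not liable.

(a) no assumed risk — met.
(i) not (commercial use) — fails.
(ii) not (public area) — fails.
(iii) entrant a minor — not met.
(b) = F OR F OR F = false.
(1) = T AND F = false.
(a) no remedial action — not met.
(i) not (proximate cause) — not met.
(ii) consent to enter — satisfied.
(b): F OR T → true.
(2): F AND T → false.
Overall = F OR F = false.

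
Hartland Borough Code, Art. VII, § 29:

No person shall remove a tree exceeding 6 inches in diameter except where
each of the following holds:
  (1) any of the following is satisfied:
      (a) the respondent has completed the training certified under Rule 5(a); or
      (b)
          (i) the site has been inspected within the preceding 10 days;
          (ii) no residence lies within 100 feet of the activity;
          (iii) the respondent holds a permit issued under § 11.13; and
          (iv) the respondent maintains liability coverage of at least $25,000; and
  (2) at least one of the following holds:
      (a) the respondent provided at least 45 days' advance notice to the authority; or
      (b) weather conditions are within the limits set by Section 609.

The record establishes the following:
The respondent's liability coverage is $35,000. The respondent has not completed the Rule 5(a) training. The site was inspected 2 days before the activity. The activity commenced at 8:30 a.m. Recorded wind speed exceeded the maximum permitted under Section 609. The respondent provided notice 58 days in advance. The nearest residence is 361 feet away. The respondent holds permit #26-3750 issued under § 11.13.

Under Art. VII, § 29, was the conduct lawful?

Yes — lawful.

(a) training certified — not satisfied.
(i) site inspected — met.
(ii) no residence in 100 ft — met.
(iii) holds permit — met.
(iv) coverage ≥ $25,000 — satisfied.
So (b) is satisfied (T AND T AND T AND T).
So (1) is satisfied (F OR T).
(a) ≥45 days' notice — satisfied.
(b) weather ok — fails.
So (2) is satisfied (T OR F).
So Overall is satisfied (T AND T).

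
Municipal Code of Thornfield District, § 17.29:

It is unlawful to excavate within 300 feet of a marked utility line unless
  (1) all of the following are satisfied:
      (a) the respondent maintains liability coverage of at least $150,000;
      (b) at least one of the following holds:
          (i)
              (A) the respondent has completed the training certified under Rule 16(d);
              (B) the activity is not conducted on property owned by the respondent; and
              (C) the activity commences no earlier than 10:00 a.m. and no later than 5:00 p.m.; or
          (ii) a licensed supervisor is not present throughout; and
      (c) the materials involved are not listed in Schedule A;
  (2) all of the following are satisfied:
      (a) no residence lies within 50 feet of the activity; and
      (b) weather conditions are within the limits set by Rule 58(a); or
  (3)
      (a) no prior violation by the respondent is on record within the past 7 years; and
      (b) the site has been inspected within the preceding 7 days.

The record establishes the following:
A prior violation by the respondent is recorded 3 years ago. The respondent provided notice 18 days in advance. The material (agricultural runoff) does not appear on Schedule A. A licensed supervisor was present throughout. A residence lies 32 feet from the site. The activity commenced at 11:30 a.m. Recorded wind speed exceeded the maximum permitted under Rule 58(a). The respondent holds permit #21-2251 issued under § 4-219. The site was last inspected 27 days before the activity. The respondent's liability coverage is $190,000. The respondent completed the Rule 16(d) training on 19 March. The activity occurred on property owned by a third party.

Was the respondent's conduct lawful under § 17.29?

Yes — lawful.

(a) coverage ≥ $150,000 — holds.
(A) training certified — holds.
(B) not (own property) — holds.
(C) start within hours — holds.
So (i) is satisfied (T AND T AND T).
(ii) not (supervisor present) — not met.
So (b) is satisfied (T OR F).
(c) not (Schedule A material) — satisfied.
So (1) is satisfied (T AND T AND T).
(a) no residence in 50 ft — not satisfied.
(b) weather ok — not satisfied.
(2): F AND F → false.
(a) no prior violation — not satisfied.
(b) site inspected — not satisfied.
(3): F AND F → false.
Overall: T OR F OR F → true.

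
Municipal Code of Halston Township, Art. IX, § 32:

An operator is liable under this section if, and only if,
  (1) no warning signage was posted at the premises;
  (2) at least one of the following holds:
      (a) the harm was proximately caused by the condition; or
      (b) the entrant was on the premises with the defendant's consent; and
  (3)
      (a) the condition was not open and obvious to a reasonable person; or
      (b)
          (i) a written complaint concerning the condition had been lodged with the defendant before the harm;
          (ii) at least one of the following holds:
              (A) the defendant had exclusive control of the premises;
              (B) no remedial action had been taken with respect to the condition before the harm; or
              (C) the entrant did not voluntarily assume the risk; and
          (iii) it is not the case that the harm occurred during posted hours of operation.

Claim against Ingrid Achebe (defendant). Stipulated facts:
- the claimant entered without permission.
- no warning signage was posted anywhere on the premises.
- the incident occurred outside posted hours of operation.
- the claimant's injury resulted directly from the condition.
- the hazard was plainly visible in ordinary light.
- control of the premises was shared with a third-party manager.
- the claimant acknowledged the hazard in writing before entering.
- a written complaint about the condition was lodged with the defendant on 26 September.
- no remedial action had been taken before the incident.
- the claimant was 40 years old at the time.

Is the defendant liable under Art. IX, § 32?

(1) no signage posted — holds.
(a) proximate cause — holds.
(b) consent to enter — fails.
(2) = T OR F = true.
(a) not open/obvious — not met.
(i) complaint lodged — satisfied.
(A) exclusive control — not satisfied.
(B) no remedial action — holds.
(C) no assumed risk — not satisfied.
(ii): F OR T OR F → true.
(iii) not (during posted hours) — satisfied.
So (b) is satisfied (T AND T AND T).
So (3) is satisfied (F OR T).
So Overall is satisfied (T AND T AND T).

Yes — liable.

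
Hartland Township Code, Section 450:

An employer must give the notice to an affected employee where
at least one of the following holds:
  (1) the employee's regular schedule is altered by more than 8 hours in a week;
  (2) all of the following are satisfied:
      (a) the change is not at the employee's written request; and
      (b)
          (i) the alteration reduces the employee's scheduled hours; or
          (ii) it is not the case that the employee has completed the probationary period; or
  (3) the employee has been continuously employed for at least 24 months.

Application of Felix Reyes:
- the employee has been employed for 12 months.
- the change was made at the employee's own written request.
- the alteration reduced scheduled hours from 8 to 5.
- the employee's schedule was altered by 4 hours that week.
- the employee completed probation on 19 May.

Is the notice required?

(1) schedule shift > 8h — not satisfied.
(a) not employee-requested — not satisfied.
(i) hours reduced — satisfied.
(ii) not (past probation) — fails.
So (b) is satisfied (T OR F).
(2) = F AND T = false.
(3) tenure ≥ 24 mo. — not met.
Overall: F OR F OR F → false.

No — not required.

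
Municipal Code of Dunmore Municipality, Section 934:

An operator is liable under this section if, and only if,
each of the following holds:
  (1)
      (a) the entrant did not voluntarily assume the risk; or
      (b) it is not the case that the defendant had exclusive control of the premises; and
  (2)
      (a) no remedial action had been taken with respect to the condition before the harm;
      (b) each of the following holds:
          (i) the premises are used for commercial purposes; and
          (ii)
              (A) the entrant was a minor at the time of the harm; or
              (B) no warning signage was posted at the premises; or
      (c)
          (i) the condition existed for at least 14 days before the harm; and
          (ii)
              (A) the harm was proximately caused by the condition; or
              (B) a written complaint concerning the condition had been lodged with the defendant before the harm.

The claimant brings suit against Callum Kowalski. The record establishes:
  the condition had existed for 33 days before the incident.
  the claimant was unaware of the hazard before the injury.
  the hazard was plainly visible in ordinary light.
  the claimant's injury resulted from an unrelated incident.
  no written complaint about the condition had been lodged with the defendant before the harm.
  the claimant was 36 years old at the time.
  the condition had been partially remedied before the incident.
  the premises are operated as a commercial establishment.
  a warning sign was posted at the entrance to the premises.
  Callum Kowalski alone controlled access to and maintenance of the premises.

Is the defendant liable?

(a) no assumed risk — met.
(b) not (exclusive control) — not met.
(1) = T OR F = true.
(a) no remedial action — not met.
(i) commercial use — met.
(A) entrant a minor — not met.
(B) no signage posted — not satisfied.
(ii): F OR F → false.
So (b) is not satisfied (T AND F).
(i) condition ≥14 days old — satisfied.
(A) proximate cause — not satisfied.
(B) complaint lodged — not satisfied.
(ii) = F OR F = false.
(c) = T AND F = false.
So (2) is not satisfied (F OR F OR F).
Overall = T AND F = false.

No — not liable.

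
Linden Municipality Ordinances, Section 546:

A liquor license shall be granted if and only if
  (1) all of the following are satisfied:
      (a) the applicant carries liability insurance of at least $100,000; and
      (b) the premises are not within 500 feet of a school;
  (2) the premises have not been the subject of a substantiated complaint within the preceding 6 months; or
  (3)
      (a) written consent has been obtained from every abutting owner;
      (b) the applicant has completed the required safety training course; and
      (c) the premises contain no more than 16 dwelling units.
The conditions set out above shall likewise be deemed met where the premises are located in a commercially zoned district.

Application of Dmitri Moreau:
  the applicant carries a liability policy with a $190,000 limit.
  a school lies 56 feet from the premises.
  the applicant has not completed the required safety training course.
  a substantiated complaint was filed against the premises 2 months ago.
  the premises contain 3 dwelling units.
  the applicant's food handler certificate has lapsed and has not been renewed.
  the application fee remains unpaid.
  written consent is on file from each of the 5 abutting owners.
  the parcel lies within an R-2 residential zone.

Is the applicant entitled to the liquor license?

(a) insurance ≥ $100,000 — holds.
(b) ≥500 ft from school — not met.
So (1) is not satisfied (T AND F).
(2) no complaint in 6 mo. — fails.
(a) all abutters consent — met.
(b) safety training — not satisfied.
(c) ≤ 16 units — holds.
(3) = T AND F AND T = false.
Overall: F OR F OR F → false.
Exception (commercially zoned) — not satisfied.
Result: main false OR exception false → false.

No — denied.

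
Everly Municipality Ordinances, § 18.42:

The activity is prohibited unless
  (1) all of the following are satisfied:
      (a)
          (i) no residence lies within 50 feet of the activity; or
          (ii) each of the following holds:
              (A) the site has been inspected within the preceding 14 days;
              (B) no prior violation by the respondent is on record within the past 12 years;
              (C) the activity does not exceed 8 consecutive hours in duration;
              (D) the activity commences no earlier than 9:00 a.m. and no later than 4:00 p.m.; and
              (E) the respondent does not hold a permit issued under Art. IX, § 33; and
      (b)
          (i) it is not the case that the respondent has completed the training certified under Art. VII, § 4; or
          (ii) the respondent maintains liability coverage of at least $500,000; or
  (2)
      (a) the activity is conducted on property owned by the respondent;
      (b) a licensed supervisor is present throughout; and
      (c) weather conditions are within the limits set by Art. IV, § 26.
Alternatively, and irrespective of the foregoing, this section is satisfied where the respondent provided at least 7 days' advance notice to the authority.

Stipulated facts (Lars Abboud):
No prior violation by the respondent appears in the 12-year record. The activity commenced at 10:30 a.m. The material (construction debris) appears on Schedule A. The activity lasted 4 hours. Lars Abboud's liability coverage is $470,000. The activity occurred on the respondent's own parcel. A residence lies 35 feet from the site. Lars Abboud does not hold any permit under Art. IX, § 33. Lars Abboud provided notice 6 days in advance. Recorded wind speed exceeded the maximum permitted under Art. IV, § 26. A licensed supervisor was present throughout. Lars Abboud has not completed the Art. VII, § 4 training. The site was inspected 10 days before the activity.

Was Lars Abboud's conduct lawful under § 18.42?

(i) no residence in 50 ft — not satisfied.
(A) site inspected — holds.
(B) no prior violation — met.
(C) ≤ 8 hrs duration — met.
(D) start within hours — holds.
(E) not (holds permit) — holds.
So (ii) is satisfied (T AND T AND T AND T AND T).
(a) = F OR T = true.
(i) not (training certified) — satisfied.
(ii) coverage ≥ $500,000 — not satisfied.
So (b) is satisfied (T OR F).
(1) = T AND T = true.
(a) own property — satisfied.
(b) supervisor present — satisfied.
(c) weather ok — not satisfied.
(2): T AND T AND F → false.
Overall = T OR F = true.
Exception (≥7 days' notice) — not satisfied.
Result: main true OR exception false → true.

Yes — lawful.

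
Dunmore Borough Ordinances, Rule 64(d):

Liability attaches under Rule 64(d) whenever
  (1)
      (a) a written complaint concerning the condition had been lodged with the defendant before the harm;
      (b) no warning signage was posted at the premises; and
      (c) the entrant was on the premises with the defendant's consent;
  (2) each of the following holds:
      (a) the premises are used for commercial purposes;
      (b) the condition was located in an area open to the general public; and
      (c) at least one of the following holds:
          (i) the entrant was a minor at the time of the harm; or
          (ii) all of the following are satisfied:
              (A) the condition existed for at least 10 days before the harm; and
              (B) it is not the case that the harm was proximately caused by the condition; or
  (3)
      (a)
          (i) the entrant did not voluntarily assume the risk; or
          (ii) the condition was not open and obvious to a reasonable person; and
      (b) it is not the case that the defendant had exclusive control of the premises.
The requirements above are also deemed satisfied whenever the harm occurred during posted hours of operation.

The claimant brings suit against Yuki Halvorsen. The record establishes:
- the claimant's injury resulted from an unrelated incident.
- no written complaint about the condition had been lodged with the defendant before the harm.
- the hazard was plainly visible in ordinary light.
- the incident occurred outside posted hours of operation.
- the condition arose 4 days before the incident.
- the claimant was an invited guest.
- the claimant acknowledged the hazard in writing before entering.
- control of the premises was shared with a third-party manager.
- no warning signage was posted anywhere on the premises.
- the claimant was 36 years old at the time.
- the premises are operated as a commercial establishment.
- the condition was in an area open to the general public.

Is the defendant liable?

(a) complaint lodged — fails.
(b) no signage posted — satisfied.
(c) consent to enter — holds.
So (1) is not satisfied (F AND T AND T).
(a) commercial use — holds.
(b) public area — holds.
(i) entrant a minor — not met.
(A) condition ≥10 days old — not satisfied.
(B) not (proximate cause) — met.
(ii): F AND T → false.
(c): F OR F → false.
(2) = T AND T AND F = false.
(i) no assumed risk — not met.
(ii) not open/obvious — fails.
(a) = F OR F = false.
(b) not (exclusive control) — met.
(3) = F AND T = false.
Overall = F OR F OR F = false.
Exception (during posted hours) — not satisfied.
Result: main false OR exception false → false.

No — not liable.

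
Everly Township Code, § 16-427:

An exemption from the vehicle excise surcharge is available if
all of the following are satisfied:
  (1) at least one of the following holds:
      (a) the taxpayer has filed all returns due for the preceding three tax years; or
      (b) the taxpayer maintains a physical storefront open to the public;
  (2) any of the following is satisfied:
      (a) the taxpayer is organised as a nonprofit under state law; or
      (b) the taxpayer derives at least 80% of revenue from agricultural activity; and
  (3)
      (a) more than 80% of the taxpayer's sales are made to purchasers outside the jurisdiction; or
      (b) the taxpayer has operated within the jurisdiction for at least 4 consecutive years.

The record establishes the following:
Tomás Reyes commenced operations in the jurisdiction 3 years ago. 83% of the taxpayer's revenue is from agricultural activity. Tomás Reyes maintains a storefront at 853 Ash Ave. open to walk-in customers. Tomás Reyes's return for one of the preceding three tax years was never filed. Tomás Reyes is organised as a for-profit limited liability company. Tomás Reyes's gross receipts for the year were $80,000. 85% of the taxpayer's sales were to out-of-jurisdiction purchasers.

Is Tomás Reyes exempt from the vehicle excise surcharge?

(a) returns current — not satisfied.
(b) has storefront — satisfied.
So (1) is satisfied (F OR T).
(a) nonprofit — not met.
(b) ≥80% agricultural — holds.
(2): F OR T → true.
(a) >80% out-of-jur. sales — satisfied.
(b) ≥ 4 yrs in jurisdiction — not satisfied.
So (3) is satisfied (T OR F).
Overall = T AND T AND T = true.

Yes — exempt.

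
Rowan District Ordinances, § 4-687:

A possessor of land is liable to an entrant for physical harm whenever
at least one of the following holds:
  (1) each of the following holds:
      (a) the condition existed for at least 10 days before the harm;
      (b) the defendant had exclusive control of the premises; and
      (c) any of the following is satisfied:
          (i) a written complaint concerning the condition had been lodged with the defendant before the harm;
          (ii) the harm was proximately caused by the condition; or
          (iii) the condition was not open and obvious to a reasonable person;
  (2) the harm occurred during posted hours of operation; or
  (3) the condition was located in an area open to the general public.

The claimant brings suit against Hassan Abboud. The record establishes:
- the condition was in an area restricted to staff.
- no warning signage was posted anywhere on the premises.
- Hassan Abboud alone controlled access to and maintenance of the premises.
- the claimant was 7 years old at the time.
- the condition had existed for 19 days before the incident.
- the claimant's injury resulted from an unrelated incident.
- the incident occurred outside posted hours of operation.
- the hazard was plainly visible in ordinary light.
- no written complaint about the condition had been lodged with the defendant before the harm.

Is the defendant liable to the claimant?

No — not liable.

(a) condition ≥10 days old — satisfied.
(b) exclusive control — satisfied.
(i) complaint lodged — not satisfied.
(ii) proximate cause — not met.
(iii) not open/obvious — fails.
(c) = F OR F OR F = false.
(1) = T AND T AND F = false.
(2) during posted hours — not satisfied.
(3) public area — fails.
Overall = F OR F OR F = false.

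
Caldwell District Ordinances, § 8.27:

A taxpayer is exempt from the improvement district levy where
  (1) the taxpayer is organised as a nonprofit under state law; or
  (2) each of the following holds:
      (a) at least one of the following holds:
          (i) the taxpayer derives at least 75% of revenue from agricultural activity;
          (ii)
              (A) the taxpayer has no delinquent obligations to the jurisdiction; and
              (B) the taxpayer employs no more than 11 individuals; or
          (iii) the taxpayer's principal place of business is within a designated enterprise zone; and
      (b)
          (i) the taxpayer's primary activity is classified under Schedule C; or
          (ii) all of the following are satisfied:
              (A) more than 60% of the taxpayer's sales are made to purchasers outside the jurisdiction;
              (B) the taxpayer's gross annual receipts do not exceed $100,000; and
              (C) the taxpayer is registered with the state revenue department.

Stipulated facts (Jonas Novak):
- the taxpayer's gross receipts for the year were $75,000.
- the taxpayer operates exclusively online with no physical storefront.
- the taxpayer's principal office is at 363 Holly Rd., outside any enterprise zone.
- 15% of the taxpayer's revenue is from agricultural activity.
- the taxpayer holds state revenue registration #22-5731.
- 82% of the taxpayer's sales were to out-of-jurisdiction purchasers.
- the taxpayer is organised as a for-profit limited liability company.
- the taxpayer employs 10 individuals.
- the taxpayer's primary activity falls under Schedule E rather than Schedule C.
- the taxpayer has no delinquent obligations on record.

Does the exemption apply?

Yes — exempt.

(1) nonprofit — fails.
(i) ≥75% agricultural — not met.
(A) no delinquency — satisfied.
(B) ≤ 11 employees — holds.
(ii): T AND T → true.
(iii) in enterprise zone — fails.
(a) = F OR T OR F = true.
(i) Schedule C activity — not satisfied.
(A) >60% out-of-jur. sales — met.
(B) receipts ≤ $100,000 — satisfied.
(C) state-registered — met.
(ii): T AND T AND T → true.
(b) = F OR T = true.
(2): T AND T → true.
Overall: F OR T → true.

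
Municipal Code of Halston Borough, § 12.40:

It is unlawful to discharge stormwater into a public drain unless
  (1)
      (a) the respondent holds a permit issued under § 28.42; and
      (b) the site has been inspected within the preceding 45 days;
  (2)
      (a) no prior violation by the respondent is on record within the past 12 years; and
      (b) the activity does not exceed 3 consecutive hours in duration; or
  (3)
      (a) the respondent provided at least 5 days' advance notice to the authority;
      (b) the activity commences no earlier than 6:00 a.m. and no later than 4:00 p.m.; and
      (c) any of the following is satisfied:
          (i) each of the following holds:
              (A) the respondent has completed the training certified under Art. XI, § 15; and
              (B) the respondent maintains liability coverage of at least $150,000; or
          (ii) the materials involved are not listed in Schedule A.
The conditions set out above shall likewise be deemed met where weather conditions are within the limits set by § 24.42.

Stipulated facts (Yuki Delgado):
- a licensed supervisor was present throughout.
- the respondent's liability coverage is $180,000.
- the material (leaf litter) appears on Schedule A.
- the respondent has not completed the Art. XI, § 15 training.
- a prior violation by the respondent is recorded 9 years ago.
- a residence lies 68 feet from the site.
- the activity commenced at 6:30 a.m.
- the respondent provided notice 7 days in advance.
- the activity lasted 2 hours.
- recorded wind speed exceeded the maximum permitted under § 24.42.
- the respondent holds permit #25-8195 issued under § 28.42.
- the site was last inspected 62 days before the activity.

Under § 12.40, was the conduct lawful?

(a) holds permit — satisfied.
(b) site inspected — not satisfied.
So (1) is not satisfied (T AND F).
(a) no prior violation — not met.
(b) ≤ 3 hrs duration — holds.
(2): F AND T → false.
(a) ≥5 days' notice — met.
(b) start within hours — satisfied.
(A) training certified — fails.
(B) coverage ≥ $150,000 — satisfied.
(i): F AND T → false.
(ii) not (Schedule A material) — not satisfied.
(c): F OR F → false.
So (3) is not satisfied (T AND T AND F).
Overall: F OR F OR F → false.
Exception (weather ok) — not satisfied.
Result: main false OR exception false → false.

No — unlawful.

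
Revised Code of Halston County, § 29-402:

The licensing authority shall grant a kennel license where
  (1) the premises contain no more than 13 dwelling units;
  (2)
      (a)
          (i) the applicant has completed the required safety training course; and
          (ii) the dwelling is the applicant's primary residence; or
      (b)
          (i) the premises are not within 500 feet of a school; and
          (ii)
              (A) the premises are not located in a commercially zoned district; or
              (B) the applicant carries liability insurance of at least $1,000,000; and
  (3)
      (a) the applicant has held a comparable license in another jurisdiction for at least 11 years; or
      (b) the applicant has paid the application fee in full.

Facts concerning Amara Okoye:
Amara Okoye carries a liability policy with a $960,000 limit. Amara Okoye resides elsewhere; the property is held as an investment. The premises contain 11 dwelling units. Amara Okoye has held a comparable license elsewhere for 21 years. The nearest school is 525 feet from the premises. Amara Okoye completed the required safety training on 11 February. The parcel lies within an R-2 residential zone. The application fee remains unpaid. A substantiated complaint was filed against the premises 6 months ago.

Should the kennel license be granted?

(1) ≤ 13 units — met.
(i) safety training — met.
(ii) primary residence — fails.
So (a) is not satisfied (T AND F).
(i) ≥500 ft from school — met.
(A) not (commercially zoned) — holds.
(B) insurance ≥ $1,000,000 — not satisfied.
So (ii) is satisfied (T OR F).
So (b) is satisfied (T AND T).
So (2) is satisfied (F OR T).
(a) prior license ≥ 11 yr — satisfied.
(b) fee paid — not met.
So (3) is satisfied (T OR F).
Overall = T AND T AND T = true.

Yes — granted.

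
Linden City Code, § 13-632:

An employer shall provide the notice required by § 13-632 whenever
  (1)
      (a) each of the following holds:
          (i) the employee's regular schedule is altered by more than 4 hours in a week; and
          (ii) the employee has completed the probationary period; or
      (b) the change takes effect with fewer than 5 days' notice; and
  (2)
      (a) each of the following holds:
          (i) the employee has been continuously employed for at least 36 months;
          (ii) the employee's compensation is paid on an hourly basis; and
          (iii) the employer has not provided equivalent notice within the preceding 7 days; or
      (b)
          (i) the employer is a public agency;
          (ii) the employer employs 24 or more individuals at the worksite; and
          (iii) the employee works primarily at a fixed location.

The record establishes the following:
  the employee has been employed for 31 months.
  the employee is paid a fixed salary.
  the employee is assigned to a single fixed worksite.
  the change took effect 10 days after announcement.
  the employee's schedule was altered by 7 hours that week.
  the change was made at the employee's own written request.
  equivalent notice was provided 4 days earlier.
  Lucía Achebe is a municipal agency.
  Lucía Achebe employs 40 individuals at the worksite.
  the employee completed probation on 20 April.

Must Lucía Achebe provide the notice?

Yes — required.

(i) schedule shift > 4h — holds.
(ii) past probation — met.
So (a) is satisfied (T AND T).
(b) < 5 days' notice — fails.
(1) = T OR F = true.
(i) tenure ≥ 36 mo. — not satisfied.
(ii) hourly-paid — fails.
(iii) no recent notice — fails.
So (a) is not satisfied (F AND F AND F).
(i) public agency — met.
(ii) ≥ 24 at site — satisfied.
(iii) fixed location — met.
So (b) is satisfied (T AND T AND T).
(2): F OR T → true.
Overall = T AND T = true.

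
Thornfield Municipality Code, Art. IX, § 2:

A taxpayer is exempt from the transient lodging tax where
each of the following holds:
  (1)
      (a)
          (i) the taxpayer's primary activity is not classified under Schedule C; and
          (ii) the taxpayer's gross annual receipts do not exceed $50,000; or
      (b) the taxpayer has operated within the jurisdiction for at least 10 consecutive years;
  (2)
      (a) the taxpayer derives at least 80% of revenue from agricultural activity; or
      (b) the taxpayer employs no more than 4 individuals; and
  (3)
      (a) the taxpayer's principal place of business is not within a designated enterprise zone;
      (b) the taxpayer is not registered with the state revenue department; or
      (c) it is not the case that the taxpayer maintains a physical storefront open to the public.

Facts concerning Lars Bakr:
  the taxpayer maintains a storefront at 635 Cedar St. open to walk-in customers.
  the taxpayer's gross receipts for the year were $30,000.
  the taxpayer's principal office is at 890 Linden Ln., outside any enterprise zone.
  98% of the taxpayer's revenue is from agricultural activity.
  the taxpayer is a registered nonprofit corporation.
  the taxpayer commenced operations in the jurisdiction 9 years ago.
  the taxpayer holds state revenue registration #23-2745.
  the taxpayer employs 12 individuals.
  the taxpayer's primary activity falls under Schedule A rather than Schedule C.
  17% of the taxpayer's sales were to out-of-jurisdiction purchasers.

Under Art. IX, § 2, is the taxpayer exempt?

(i) not (Schedule C activity) — satisfied.
(ii) receipts ≤ $50,000 — satisfied.
(a): T AND T → true.
(b) ≥ 10 yrs in jurisdiction — not satisfied.
(1): T OR F → true.
(a) ≥80% agricultural — holds.
(b) ≤ 4 employees — not met.
(2) = T OR F = true.
(a) not (in enterprise zone) — holds.
(b) not (state-registered) — not met.
(c) not (has storefront) — fails.
(3) = T OR F OR F = true.
Overall: T AND T AND T → true.

Yes — exempt.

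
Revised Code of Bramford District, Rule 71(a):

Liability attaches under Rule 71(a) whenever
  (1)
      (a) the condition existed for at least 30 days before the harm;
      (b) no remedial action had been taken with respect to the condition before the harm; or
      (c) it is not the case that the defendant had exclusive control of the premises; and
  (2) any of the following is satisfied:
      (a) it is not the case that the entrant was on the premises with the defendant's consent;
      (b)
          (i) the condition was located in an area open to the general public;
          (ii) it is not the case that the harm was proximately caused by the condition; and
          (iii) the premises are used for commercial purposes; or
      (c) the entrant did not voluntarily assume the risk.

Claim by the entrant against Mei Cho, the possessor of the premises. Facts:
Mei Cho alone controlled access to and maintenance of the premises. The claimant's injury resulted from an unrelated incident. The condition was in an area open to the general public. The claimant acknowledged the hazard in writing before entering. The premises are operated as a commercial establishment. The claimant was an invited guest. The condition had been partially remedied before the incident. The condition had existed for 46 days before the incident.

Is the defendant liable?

(a) condition ≥30 days old — holds.
(b) no remedial action — fails.
(c) not (exclusive control) — not satisfied.
So (1) is satisfied (T OR F OR F).
(a) not (consent to enter) — fails.
(i) public area — holds.
(ii) not (proximate cause) — met.
(iii) commercial use — met.
(b) = T AND T AND T = true.
(c) no assumed risk — not met.
(2) = F OR T OR F = true.
So Overall is satisfied (T AND T).

Yes — liable.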